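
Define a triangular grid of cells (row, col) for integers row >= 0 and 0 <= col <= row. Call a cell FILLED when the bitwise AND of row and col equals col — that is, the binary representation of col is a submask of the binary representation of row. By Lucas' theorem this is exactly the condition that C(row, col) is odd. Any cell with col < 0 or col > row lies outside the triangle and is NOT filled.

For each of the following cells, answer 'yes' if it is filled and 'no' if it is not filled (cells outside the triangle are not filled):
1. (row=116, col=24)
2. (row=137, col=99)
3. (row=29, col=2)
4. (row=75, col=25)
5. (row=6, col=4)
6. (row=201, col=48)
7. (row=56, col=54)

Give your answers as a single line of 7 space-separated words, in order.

(116,24): row=0b1110100, col=0b11000, row AND col = 0b10000 = 16; 16 != 24 -> empty
(137,99): row=0b10001001, col=0b1100011, row AND col = 0b1 = 1; 1 != 99 -> empty
(29,2): row=0b11101, col=0b10, row AND col = 0b0 = 0; 0 != 2 -> empty
(75,25): row=0b1001011, col=0b11001, row AND col = 0b1001 = 9; 9 != 25 -> empty
(6,4): row=0b110, col=0b100, row AND col = 0b100 = 4; 4 == 4 -> filled
(201,48): row=0b11001001, col=0b110000, row AND col = 0b0 = 0; 0 != 48 -> empty
(56,54): row=0b111000, col=0b110110, row AND col = 0b110000 = 48; 48 != 54 -> empty

Answer: no no no no yes no no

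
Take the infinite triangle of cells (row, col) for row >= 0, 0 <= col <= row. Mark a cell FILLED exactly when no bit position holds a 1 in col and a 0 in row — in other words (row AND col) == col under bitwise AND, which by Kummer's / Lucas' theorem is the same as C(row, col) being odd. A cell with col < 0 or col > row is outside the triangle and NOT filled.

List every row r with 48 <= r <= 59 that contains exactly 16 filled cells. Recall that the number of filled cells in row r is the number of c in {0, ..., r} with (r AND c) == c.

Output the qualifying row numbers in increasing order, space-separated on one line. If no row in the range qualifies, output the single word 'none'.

Answer: 51 53 54 57 58

Derivation:
Row r has 2^popcount(r) filled cells, so we need popcount(r) = log2(16) = 4.
Scan r = 48..59 and keep those with exactly 4 one-bits:
r=48=110000 popcount=2 -> skip
r=49=110001 popcount=3 -> skip
r=50=110010 popcount=3 -> skip
r=51=110011 popcount=4 -> KEEP
r=52=110100 popcount=3 -> skip
r=53=110101 popcount=4 -> KEEP
r=54=110110 popcount=4 -> KEEP
r=55=110111 popcount=5 -> skip
r=56=111000 popcount=3 -> skip
r=57=111001 popcount=4 -> KEEP
r=58=111010 popcount=4 -> KEEP
r=59=111011 popcount=5 -> skip
Kept rows: 51 53 54 57 58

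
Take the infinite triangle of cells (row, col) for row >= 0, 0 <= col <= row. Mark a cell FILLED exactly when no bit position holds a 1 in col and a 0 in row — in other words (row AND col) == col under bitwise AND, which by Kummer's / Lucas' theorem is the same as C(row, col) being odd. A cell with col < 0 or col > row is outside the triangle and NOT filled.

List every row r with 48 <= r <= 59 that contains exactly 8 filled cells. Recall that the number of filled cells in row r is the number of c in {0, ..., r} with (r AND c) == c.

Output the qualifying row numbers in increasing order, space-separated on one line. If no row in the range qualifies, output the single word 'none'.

Row r has 2^popcount(r) filled cells, so we need popcount(r) = log2(8) = 3.
Scan r = 48..59 and keep those with exactly 3 one-bits:
r=48=110000 popcount=2 -> skip
r=49=110001 popcount=3 -> KEEP
r=50=110010 popcount=3 -> KEEP
r=51=110011 popcount=4 -> skip
r=52=110100 popcount=3 -> KEEP
r=53=110101 popcount=4 -> skip
r=54=110110 popcount=4 -> skip
r=55=110111 popcount=5 -> skip
r=56=111000 popcount=3 -> KEEP
r=57=111001 popcount=4 -> skip
r=58=111010 popcount=4 -> skip
r=59=111011 popcount=5 -> skip
Kept rows: 49 50 52 56

Answer: 49 50 52 56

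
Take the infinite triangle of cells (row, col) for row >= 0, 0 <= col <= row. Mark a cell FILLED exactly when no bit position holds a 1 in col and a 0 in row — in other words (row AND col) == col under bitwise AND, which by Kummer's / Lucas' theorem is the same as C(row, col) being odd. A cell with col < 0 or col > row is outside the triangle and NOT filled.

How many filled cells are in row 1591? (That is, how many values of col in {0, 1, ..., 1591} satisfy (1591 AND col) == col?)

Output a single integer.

Answer: 128

Derivation:
1591 in binary = 11000110111
popcount(1591) = number of 1-bits in 11000110111 = 7
A col c satisfies (1591 AND c) == c iff every set bit of c is also set in 1591; each of the 7 set bits of 1591 can independently be on or off in c.
count = 2^7 = 128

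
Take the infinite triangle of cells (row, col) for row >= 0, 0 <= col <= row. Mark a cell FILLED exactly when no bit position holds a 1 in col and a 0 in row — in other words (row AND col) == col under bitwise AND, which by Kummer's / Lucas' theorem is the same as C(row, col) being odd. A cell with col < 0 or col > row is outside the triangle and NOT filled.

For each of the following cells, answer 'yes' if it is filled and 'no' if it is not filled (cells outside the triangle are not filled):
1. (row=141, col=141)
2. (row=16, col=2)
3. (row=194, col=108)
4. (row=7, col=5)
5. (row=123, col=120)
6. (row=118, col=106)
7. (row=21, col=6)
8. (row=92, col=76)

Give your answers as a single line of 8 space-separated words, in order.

(141,141): row=0b10001101, col=0b10001101, row AND col = 0b10001101 = 141; 141 == 141 -> filled
(16,2): row=0b10000, col=0b10, row AND col = 0b0 = 0; 0 != 2 -> empty
(194,108): row=0b11000010, col=0b1101100, row AND col = 0b1000000 = 64; 64 != 108 -> empty
(7,5): row=0b111, col=0b101, row AND col = 0b101 = 5; 5 == 5 -> filled
(123,120): row=0b1111011, col=0b1111000, row AND col = 0b1111000 = 120; 120 == 120 -> filled
(118,106): row=0b1110110, col=0b1101010, row AND col = 0b1100010 = 98; 98 != 106 -> empty
(21,6): row=0b10101, col=0b110, row AND col = 0b100 = 4; 4 != 6 -> empty
(92,76): row=0b1011100, col=0b1001100, row AND col = 0b1001100 = 76; 76 == 76 -> filled

Answer: yes no no yes yes no no yes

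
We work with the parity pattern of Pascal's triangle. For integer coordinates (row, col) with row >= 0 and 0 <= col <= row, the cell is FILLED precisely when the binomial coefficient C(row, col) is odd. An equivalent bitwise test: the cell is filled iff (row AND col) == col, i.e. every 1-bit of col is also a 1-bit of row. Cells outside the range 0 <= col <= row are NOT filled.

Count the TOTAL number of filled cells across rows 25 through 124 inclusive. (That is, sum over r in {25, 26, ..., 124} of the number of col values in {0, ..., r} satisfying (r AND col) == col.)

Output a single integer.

r25=11001 pc3: +8 =8
r26=11010 pc3: +8 =16
r27=11011 pc4: +16 =32
r28=11100 pc3: +8 =40
r29=11101 pc4: +16 =56
r30=11110 pc4: +16 =72
r31=11111 pc5: +32 =104
r32=100000 pc1: +2 =106
r33=100001 pc2: +4 =110
r34=100010 pc2: +4 =114
r35=100011 pc3: +8 =122
r36=100100 pc2: +4 =126
r37=100101 pc3: +8 =134
r38=100110 pc3: +8 =142
r39=100111 pc4: +16 =158
r40=101000 pc2: +4 =162
r41=101001 pc3: +8 =170
r42=101010 pc3: +8 =178
r43=101011 pc4: +16 =194
r44=101100 pc3: +8 =202
r45=101101 pc4: +16 =218
r46=101110 pc4: +16 =234
r47=101111 pc5: +32 =266
r48=110000 pc2: +4 =270
r49=110001 pc3: +8 =278
r50=110010 pc3: +8 =286
r51=110011 pc4: +16 =302
r52=110100 pc3: +8 =310
r53=110101 pc4: +16 =326
r54=110110 pc4: +16 =342
r55=110111 pc5: +32 =374
r56=111000 pc3: +8 =382
r57=111001 pc4: +16 =398
r58=111010 pc4: +16 =414
r59=111011 pc5: +32 =446
r60=111100 pc4: +16 =462
r61=111101 pc5: +32 =494
r62=111110 pc5: +32 =526
r63=111111 pc6: +64 =590
r64=1000000 pc1: +2 =592
r65=1000001 pc2: +4 =596
r66=1000010 pc2: +4 =600
r67=1000011 pc3: +8 =608
r68=1000100 pc2: +4 =612
r69=1000101 pc3: +8 =620
r70=1000110 pc3: +8 =628
r71=1000111 pc4: +16 =644
r72=1001000 pc2: +4 =648
r73=1001001 pc3: +8 =656
r74=1001010 pc3: +8 =664
r75=1001011 pc4: +16 =680
r76=1001100 pc3: +8 =688
r77=1001101 pc4: +16 =704
r78=1001110 pc4: +16 =720
r79=1001111 pc5: +32 =752
r80=1010000 pc2: +4 =756
r81=1010001 pc3: +8 =764
r82=1010010 pc3: +8 =772
r83=1010011 pc4: +16 =788
r84=1010100 pc3: +8 =796
r85=1010101 pc4: +16 =812
r86=1010110 pc4: +16 =828
r87=1010111 pc5: +32 =860
r88=1011000 pc3: +8 =868
r89=1011001 pc4: +16 =884
r90=1011010 pc4: +16 =900
r91=1011011 pc5: +32 =932
r92=1011100 pc4: +16 =948
r93=1011101 pc5: +32 =980
r94=1011110 pc5: +32 =1012
r95=1011111 pc6: +64 =1076
r96=1100000 pc2: +4 =1080
r97=1100001 pc3: +8 =1088
r98=1100010 pc3: +8 =1096
r99=1100011 pc4: +16 =1112
r100=1100100 pc3: +8 =1120
r101=1100101 pc4: +16 =1136
r102=1100110 pc4: +16 =1152
r103=1100111 pc5: +32 =1184
r104=1101000 pc3: +8 =1192
r105=1101001 pc4: +16 =1208
r106=1101010 pc4: +16 =1224
r107=1101011 pc5: +32 =1256
r108=1101100 pc4: +16 =1272
r109=1101101 pc5: +32 =1304
r110=1101110 pc5: +32 =1336
r111=1101111 pc6: +64 =1400
r112=1110000 pc3: +8 =1408
r113=1110001 pc4: +16 =1424
r114=1110010 pc4: +16 =1440
r115=1110011 pc5: +32 =1472
r116=1110100 pc4: +16 =1488
r117=1110101 pc5: +32 =1520
r118=1110110 pc5: +32 =1552
r119=1110111 pc6: +64 =1616
r120=1111000 pc4: +16 =1632
r121=1111001 pc5: +32 =1664
r122=1111010 pc5: +32 =1696
r123=1111011 pc6: +64 =1760
r124=1111100 pc5: +32 =1792

Answer: 1792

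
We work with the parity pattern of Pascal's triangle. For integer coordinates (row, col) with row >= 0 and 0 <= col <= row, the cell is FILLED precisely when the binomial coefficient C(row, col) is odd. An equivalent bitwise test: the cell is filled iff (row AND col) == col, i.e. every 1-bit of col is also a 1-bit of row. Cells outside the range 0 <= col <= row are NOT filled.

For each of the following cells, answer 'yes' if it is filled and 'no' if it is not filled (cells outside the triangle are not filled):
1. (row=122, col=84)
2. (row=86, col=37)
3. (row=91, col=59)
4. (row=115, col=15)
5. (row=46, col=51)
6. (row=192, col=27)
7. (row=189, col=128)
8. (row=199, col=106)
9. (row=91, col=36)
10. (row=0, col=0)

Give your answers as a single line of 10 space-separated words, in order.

(122,84): row=0b1111010, col=0b1010100, row AND col = 0b1010000 = 80; 80 != 84 -> empty
(86,37): row=0b1010110, col=0b100101, row AND col = 0b100 = 4; 4 != 37 -> empty
(91,59): row=0b1011011, col=0b111011, row AND col = 0b11011 = 27; 27 != 59 -> empty
(115,15): row=0b1110011, col=0b1111, row AND col = 0b11 = 3; 3 != 15 -> empty
(46,51): col outside [0, 46] -> not filled
(192,27): row=0b11000000, col=0b11011, row AND col = 0b0 = 0; 0 != 27 -> empty
(189,128): row=0b10111101, col=0b10000000, row AND col = 0b10000000 = 128; 128 == 128 -> filled
(199,106): row=0b11000111, col=0b1101010, row AND col = 0b1000010 = 66; 66 != 106 -> empty
(91,36): row=0b1011011, col=0b100100, row AND col = 0b0 = 0; 0 != 36 -> empty
(0,0): row=0b0, col=0b0, row AND col = 0b0 = 0; 0 == 0 -> filled

Answer: no no no no no no yes no no yes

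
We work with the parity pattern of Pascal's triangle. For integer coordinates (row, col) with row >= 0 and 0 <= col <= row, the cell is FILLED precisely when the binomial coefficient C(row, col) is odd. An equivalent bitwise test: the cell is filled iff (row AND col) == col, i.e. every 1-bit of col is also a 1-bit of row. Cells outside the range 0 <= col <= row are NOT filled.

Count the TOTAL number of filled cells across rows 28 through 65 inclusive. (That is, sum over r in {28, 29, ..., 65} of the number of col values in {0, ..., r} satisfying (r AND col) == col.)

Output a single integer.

Answer: 564

Derivation:
r28=11100 pc3: +8 =8
r29=11101 pc4: +16 =24
r30=11110 pc4: +16 =40
r31=11111 pc5: +32 =72
r32=100000 pc1: +2 =74
r33=100001 pc2: +4 =78
r34=100010 pc2: +4 =82
r35=100011 pc3: +8 =90
r36=100100 pc2: +4 =94
r37=100101 pc3: +8 =102
r38=100110 pc3: +8 =110
r39=100111 pc4: +16 =126
r40=101000 pc2: +4 =130
r41=101001 pc3: +8 =138
r42=101010 pc3: +8 =146
r43=101011 pc4: +16 =162
r44=101100 pc3: +8 =170
r45=101101 pc4: +16 =186
r46=101110 pc4: +16 =202
r47=101111 pc5: +32 =234
r48=110000 pc2: +4 =238
r49=110001 pc3: +8 =246
r50=110010 pc3: +8 =254
r51=110011 pc4: +16 =270
r52=110100 pc3: +8 =278
r53=110101 pc4: +16 =294
r54=110110 pc4: +16 =310
r55=110111 pc5: +32 =342
r56=111000 pc3: +8 =350
r57=111001 pc4: +16 =366
r58=111010 pc4: +16 =382
r59=111011 pc5: +32 =414
r60=111100 pc4: +16 =430
r61=111101 pc5: +32 =462
r62=111110 pc5: +32 =494
r63=111111 pc6: +64 =558
r64=1000000 pc1: +2 =560
r65=1000001 pc2: +4 =564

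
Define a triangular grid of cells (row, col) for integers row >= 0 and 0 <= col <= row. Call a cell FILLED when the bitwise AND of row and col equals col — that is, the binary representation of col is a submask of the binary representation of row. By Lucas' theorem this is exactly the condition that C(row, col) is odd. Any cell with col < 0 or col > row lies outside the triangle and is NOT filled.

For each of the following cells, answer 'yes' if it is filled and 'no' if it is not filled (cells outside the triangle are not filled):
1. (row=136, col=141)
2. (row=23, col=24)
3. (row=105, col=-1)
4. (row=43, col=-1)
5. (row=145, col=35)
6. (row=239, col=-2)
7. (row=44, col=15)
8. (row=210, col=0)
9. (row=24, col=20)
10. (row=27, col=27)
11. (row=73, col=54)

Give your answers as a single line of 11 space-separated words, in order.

(136,141): col outside [0, 136] -> not filled
(23,24): col outside [0, 23] -> not filled
(105,-1): col outside [0, 105] -> not filled
(43,-1): col outside [0, 43] -> not filled
(145,35): row=0b10010001, col=0b100011, row AND col = 0b1 = 1; 1 != 35 -> empty
(239,-2): col outside [0, 239] -> not filled
(44,15): row=0b101100, col=0b1111, row AND col = 0b1100 = 12; 12 != 15 -> empty
(210,0): row=0b11010010, col=0b0, row AND col = 0b0 = 0; 0 == 0 -> filled
(24,20): row=0b11000, col=0b10100, row AND col = 0b10000 = 16; 16 != 20 -> empty
(27,27): row=0b11011, col=0b11011, row AND col = 0b11011 = 27; 27 == 27 -> filled
(73,54): row=0b1001001, col=0b110110, row AND col = 0b0 = 0; 0 != 54 -> empty

Answer: no no no no no no no yes no yes no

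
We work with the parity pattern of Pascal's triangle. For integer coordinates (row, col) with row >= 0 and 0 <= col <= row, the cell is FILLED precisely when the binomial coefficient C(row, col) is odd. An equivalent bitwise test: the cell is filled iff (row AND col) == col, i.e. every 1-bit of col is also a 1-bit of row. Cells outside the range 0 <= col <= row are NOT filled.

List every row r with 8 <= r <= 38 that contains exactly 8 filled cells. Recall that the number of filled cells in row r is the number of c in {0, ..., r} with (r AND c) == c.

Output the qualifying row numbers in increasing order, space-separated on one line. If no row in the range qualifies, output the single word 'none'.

Answer: 11 13 14 19 21 22 25 26 28 35 37 38

Derivation:
Row r has 2^popcount(r) filled cells, so we need popcount(r) = log2(8) = 3.
Scan r = 8..38 and keep those with exactly 3 one-bits:
r=8=1000 popcount=1 -> skip
r=9=1001 popcount=2 -> skip
r=10=1010 popcount=2 -> skip
r=11=1011 popcount=3 -> KEEP
r=12=1100 popcount=2 -> skip
r=13=1101 popcount=3 -> KEEP
r=14=1110 popcount=3 -> KEEP
r=15=1111 popcount=4 -> skip
r=16=10000 popcount=1 -> skip
r=17=10001 popcount=2 -> skip
r=18=10010 popcount=2 -> skip
r=19=10011 popcount=3 -> KEEP
r=20=10100 popcount=2 -> skip
r=21=10101 popcount=3 -> KEEP
r=22=10110 popcount=3 -> KEEP
r=23=10111 popcount=4 -> skip
r=24=11000 popcount=2 -> skip
r=25=11001 popcount=3 -> KEEP
r=26=11010 popcount=3 -> KEEP
r=27=11011 popcount=4 -> skip
r=28=11100 popcount=3 -> KEEP
r=29=11101 popcount=4 -> skip
r=30=11110 popcount=4 -> skip
r=31=11111 popcount=5 -> skip
r=32=100000 popcount=1 -> skip
r=33=100001 popcount=2 -> skip
r=34=100010 popcount=2 -> skip
r=35=100011 popcount=3 -> KEEP
r=36=100100 popcount=2 -> skip
r=37=100101 popcount=3 -> KEEP
r=38=100110 popcount=3 -> KEEP
Kept rows: 11 13 14 19 21 22 25 26 28 35 37 38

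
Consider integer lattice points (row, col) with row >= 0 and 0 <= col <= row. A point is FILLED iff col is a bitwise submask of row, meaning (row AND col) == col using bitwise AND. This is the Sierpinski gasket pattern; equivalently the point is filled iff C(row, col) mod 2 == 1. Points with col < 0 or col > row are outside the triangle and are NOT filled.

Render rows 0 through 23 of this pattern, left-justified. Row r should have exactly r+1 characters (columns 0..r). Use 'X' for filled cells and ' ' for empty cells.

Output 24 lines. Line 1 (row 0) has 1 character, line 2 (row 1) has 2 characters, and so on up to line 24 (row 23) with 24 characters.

Answer: X
XX
X X
XXXX
X   X
XX  XX
X X X X
XXXXXXXX
X       X
XX      XX
X X     X X
XXXX    XXXX
X   X   X   X
XX  XX  XX  XX
X X X X X X X X
XXXXXXXXXXXXXXXX
X               X
XX              XX
X X             X X
XXXX            XXXX
X   X           X   X
XX  XX          XX  XX
X X X X         X X X X
XXXXXXXX        XXXXXXXX

Derivation:
r0=0: X
r1=1: XX
r2=10: X X
r3=11: XXXX
r4=100: X   X
r5=101: XX  XX
r6=110: X X X X
r7=111: XXXXXXXX
r8=1000: X       X
r9=1001: XX      XX
r10=1010: X X     X X
r11=1011: XXXX    XXXX
r12=1100: X   X   X   X
r13=1101: XX  XX  XX  XX
r14=1110: X X X X X X X X
r15=1111: XXXXXXXXXXXXXXXX
r16=10000: X               X
r17=10001: XX              XX
r18=10010: X X             X X
r19=10011: XXXX            XXXX
r20=10100: X   X           X   X
r21=10101: XX  XX          XX  XX
r22=10110: X X X X         X X X X
r23=10111: XXXXXXXX        XXXXXXXX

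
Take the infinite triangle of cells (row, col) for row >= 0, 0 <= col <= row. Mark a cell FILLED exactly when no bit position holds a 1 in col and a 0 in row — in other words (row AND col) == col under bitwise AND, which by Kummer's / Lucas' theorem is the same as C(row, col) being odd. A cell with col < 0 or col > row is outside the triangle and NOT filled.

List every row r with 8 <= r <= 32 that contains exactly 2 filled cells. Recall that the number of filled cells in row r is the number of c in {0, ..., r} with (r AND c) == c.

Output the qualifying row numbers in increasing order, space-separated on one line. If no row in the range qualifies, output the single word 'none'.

Answer: 8 16 32

Derivation:
Row r has 2^popcount(r) filled cells, so we need popcount(r) = log2(2) = 1.
Scan r = 8..32 and keep those with exactly 1 one-bits:
r=8=1000 popcount=1 -> KEEP
r=9=1001 popcount=2 -> skip
r=10=1010 popcount=2 -> skip
r=11=1011 popcount=3 -> skip
r=12=1100 popcount=2 -> skip
r=13=1101 popcount=3 -> skip
r=14=1110 popcount=3 -> skip
r=15=1111 popcount=4 -> skip
r=16=10000 popcount=1 -> KEEP
r=17=10001 popcount=2 -> skip
r=18=10010 popcount=2 -> skip
r=19=10011 popcount=3 -> skip
r=20=10100 popcount=2 -> skip
r=21=10101 popcount=3 -> skip
r=22=10110 popcount=3 -> skip
r=23=10111 popcount=4 -> skip
r=24=11000 popcount=2 -> skip
r=25=11001 popcount=3 -> skip
r=26=11010 popcount=3 -> skip
r=27=11011 popcount=4 -> skip
r=28=11100 popcount=3 -> skip
r=29=11101 popcount=4 -> skip
r=30=11110 popcount=4 -> skip
r=31=11111 popcount=5 -> skip
r=32=100000 popcount=1 -> KEEP
Kept rows: 8 16 32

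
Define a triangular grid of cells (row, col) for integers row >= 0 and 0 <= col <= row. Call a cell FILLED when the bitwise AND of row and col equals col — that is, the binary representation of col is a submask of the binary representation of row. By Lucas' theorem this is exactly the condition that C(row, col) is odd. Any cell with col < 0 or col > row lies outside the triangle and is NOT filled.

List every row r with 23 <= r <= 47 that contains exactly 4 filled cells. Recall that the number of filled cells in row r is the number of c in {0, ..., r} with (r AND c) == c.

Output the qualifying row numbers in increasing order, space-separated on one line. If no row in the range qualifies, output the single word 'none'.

Answer: 24 33 34 36 40

Derivation:
Row r has 2^popcount(r) filled cells, so we need popcount(r) = log2(4) = 2.
Scan r = 23..47 and keep those with exactly 2 one-bits:
r=23=10111 popcount=4 -> skip
r=24=11000 popcount=2 -> KEEP
r=25=11001 popcount=3 -> skip
r=26=11010 popcount=3 -> skip
r=27=11011 popcount=4 -> skip
r=28=11100 popcount=3 -> skip
r=29=11101 popcount=4 -> skip
r=30=11110 popcount=4 -> skip
r=31=11111 popcount=5 -> skip
r=32=100000 popcount=1 -> skip
r=33=100001 popcount=2 -> KEEP
r=34=100010 popcount=2 -> KEEP
r=35=100011 popcount=3 -> skip
r=36=100100 popcount=2 -> KEEP
r=37=100101 popcount=3 -> skip
r=38=100110 popcount=3 -> skip
r=39=100111 popcount=4 -> skip
r=40=101000 popcount=2 -> KEEP
r=41=101001 popcount=3 -> skip
r=42=101010 popcount=3 -> skip
r=43=101011 popcount=4 -> skip
r=44=101100 popcount=3 -> skip
r=45=101101 popcount=4 -> skip
r=46=101110 popcount=4 -> skip
r=47=101111 popcount=5 -> skip
Kept rows: 24 33 34 36 40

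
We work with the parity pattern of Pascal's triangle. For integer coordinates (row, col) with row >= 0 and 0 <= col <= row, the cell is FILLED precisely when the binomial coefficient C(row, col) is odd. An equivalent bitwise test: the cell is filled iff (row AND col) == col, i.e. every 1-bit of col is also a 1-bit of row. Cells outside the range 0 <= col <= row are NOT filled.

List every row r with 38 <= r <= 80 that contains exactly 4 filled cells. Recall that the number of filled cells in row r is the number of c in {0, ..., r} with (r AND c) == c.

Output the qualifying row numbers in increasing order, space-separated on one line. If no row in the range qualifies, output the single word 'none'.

Answer: 40 48 65 66 68 72 80

Derivation:
Row r has 2^popcount(r) filled cells, so we need popcount(r) = log2(4) = 2.
Scan r = 38..80 and keep those with exactly 2 one-bits:
r=38=100110 popcount=3 -> skip
r=39=100111 popcount=4 -> skip
r=40=101000 popcount=2 -> KEEP
r=41=101001 popcount=3 -> skip
r=42=101010 popcount=3 -> skip
r=43=101011 popcount=4 -> skip
r=44=101100 popcount=3 -> skip
r=45=101101 popcount=4 -> skip
r=46=101110 popcount=4 -> skip
r=47=101111 popcount=5 -> skip
r=48=110000 popcount=2 -> KEEP
r=49=110001 popcount=3 -> skip
r=50=110010 popcount=3 -> skip
r=51=110011 popcount=4 -> skip
r=52=110100 popcount=3 -> skip
r=53=110101 popcount=4 -> skip
r=54=110110 popcount=4 -> skip
r=55=110111 popcount=5 -> skip
r=56=111000 popcount=3 -> skip
r=57=111001 popcount=4 -> skip
r=58=111010 popcount=4 -> skip
r=59=111011 popcount=5 -> skip
r=60=111100 popcount=4 -> skip
r=61=111101 popcount=5 -> skip
r=62=111110 popcount=5 -> skip
r=63=111111 popcount=6 -> skip
r=64=1000000 popcount=1 -> skip
r=65=1000001 popcount=2 -> KEEP
r=66=1000010 popcount=2 -> KEEP
r=67=1000011 popcount=3 -> skip
r=68=1000100 popcount=2 -> KEEP
r=69=1000101 popcount=3 -> skip
r=70=1000110 popcount=3 -> skip
r=71=1000111 popcount=4 -> skip
r=72=1001000 popcount=2 -> KEEP
r=73=1001001 popcount=3 -> skip
r=74=1001010 popcount=3 -> skip
r=75=1001011 popcount=4 -> skip
r=76=1001100 popcount=3 -> skip
r=77=1001101 popcount=4 -> skip
r=78=1001110 popcount=4 -> skip
r=79=1001111 popcount=5 -> skip
r=80=1010000 popcount=2 -> KEEP
Kept rows: 40 48 65 66 68 72 80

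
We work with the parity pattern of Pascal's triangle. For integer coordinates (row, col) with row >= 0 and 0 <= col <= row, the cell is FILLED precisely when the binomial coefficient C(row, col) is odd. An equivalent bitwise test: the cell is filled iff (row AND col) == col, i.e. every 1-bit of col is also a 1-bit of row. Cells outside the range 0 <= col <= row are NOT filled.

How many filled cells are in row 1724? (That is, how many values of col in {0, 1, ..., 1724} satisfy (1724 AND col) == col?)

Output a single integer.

1724 in binary = 11010111100
popcount(1724) = number of 1-bits in 11010111100 = 7
A col c satisfies (1724 AND c) == c iff every set bit of c is also set in 1724; each of the 7 set bits of 1724 can independently be on or off in c.
count = 2^7 = 128

Answer: 128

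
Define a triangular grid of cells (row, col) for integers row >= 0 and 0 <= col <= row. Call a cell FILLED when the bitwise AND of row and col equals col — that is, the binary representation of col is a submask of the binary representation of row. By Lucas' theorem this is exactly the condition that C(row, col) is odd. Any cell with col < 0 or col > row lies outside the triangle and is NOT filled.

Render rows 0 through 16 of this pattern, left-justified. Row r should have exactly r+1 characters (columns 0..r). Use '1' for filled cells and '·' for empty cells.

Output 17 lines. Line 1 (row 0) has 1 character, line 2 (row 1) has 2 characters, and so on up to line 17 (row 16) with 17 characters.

r0=0: 1
r1=1: 11
r2=10: 1·1
r3=11: 1111
r4=100: 1···1
r5=101: 11··11
r6=110: 1·1·1·1
r7=111: 11111111
r8=1000: 1·······1
r9=1001: 11······11
r10=1010: 1·1·····1·1
r11=1011: 1111····1111
r12=1100: 1···1···1···1
r13=1101: 11··11··11··11
r14=1110: 1·1·1·1·1·1·1·1
r15=1111: 1111111111111111
r16=10000: 1···············1

Answer: 1
11
1·1
1111
1···1
11··11
1·1·1·1
11111111
1·······1
11······11
1·1·····1·1
1111····1111
1···1···1···1
11··11··11··11
1·1·1·1·1·1·1·1
1111111111111111
1···············1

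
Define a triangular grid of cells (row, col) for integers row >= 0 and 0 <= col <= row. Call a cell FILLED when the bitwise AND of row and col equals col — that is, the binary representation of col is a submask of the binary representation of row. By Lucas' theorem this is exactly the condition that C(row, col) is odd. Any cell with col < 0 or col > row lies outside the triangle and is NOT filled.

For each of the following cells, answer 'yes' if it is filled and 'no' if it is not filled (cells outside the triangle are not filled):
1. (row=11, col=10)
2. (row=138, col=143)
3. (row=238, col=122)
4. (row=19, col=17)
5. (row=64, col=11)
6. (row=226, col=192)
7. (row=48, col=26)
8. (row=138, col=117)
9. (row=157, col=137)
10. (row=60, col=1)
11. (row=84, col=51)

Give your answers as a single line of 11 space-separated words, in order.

Answer: yes no no yes no yes no no yes no no

Derivation:
(11,10): row=0b1011, col=0b1010, row AND col = 0b1010 = 10; 10 == 10 -> filled
(138,143): col outside [0, 138] -> not filled
(238,122): row=0b11101110, col=0b1111010, row AND col = 0b1101010 = 106; 106 != 122 -> empty
(19,17): row=0b10011, col=0b10001, row AND col = 0b10001 = 17; 17 == 17 -> filled
(64,11): row=0b1000000, col=0b1011, row AND col = 0b0 = 0; 0 != 11 -> empty
(226,192): row=0b11100010, col=0b11000000, row AND col = 0b11000000 = 192; 192 == 192 -> filled
(48,26): row=0b110000, col=0b11010, row AND col = 0b10000 = 16; 16 != 26 -> empty
(138,117): row=0b10001010, col=0b1110101, row AND col = 0b0 = 0; 0 != 117 -> empty
(157,137): row=0b10011101, col=0b10001001, row AND col = 0b10001001 = 137; 137 == 137 -> filled
(60,1): row=0b111100, col=0b1, row AND col = 0b0 = 0; 0 != 1 -> empty
(84,51): row=0b1010100, col=0b110011, row AND col = 0b10000 = 16; 16 != 51 -> empty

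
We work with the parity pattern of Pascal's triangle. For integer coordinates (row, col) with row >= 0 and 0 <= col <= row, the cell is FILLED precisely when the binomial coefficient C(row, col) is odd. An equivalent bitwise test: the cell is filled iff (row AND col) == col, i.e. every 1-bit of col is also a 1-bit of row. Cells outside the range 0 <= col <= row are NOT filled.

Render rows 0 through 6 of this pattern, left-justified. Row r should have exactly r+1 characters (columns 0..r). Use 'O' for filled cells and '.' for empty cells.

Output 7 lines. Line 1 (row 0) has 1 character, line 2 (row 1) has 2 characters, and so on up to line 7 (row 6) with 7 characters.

Answer: O
OO
O.O
OOOO
O...O
OO..OO
O.O.O.O

Derivation:
r0=0: O
r1=1: OO
r2=10: O.O
r3=11: OOOO
r4=100: O...O
r5=101: OO..OO
r6=110: O.O.O.O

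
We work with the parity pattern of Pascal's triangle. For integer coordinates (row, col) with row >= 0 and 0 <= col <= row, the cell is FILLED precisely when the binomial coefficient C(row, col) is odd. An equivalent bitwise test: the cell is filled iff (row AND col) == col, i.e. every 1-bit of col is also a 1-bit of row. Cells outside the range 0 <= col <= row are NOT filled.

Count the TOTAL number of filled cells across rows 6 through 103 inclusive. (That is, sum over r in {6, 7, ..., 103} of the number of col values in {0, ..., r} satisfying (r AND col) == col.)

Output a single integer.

r6=110 pc2: +4 =4
r7=111 pc3: +8 =12
r8=1000 pc1: +2 =14
r9=1001 pc2: +4 =18
r10=1010 pc2: +4 =22
r11=1011 pc3: +8 =30
r12=1100 pc2: +4 =34
r13=1101 pc3: +8 =42
r14=1110 pc3: +8 =50
r15=1111 pc4: +16 =66
r16=10000 pc1: +2 =68
r17=10001 pc2: +4 =72
r18=10010 pc2: +4 =76
r19=10011 pc3: +8 =84
r20=10100 pc2: +4 =88
r21=10101 pc3: +8 =96
r22=10110 pc3: +8 =104
r23=10111 pc4: +16 =120
r24=11000 pc2: +4 =124
r25=11001 pc3: +8 =132
r26=11010 pc3: +8 =140
r27=11011 pc4: +16 =156
r28=11100 pc3: +8 =164
r29=11101 pc4: +16 =180
r30=11110 pc4: +16 =196
r31=11111 pc5: +32 =228
r32=100000 pc1: +2 =230
r33=100001 pc2: +4 =234
r34=100010 pc2: +4 =238
r35=100011 pc3: +8 =246
r36=100100 pc2: +4 =250
r37=100101 pc3: +8 =258
r38=100110 pc3: +8 =266
r39=100111 pc4: +16 =282
r40=101000 pc2: +4 =286
r41=101001 pc3: +8 =294
r42=101010 pc3: +8 =302
r43=101011 pc4: +16 =318
r44=101100 pc3: +8 =326
r45=101101 pc4: +16 =342
r46=101110 pc4: +16 =358
r47=101111 pc5: +32 =390
r48=110000 pc2: +4 =394
r49=110001 pc3: +8 =402
r50=110010 pc3: +8 =410
r51=110011 pc4: +16 =426
r52=110100 pc3: +8 =434
r53=110101 pc4: +16 =450
r54=110110 pc4: +16 =466
r55=110111 pc5: +32 =498
r56=111000 pc3: +8 =506
r57=111001 pc4: +16 =522
r58=111010 pc4: +16 =538
r59=111011 pc5: +32 =570
r60=111100 pc4: +16 =586
r61=111101 pc5: +32 =618
r62=111110 pc5: +32 =650
r63=111111 pc6: +64 =714
r64=1000000 pc1: +2 =716
r65=1000001 pc2: +4 =720
r66=1000010 pc2: +4 =724
r67=1000011 pc3: +8 =732
r68=1000100 pc2: +4 =736
r69=1000101 pc3: +8 =744
r70=1000110 pc3: +8 =752
r71=1000111 pc4: +16 =768
r72=1001000 pc2: +4 =772
r73=1001001 pc3: +8 =780
r74=1001010 pc3: +8 =788
r75=1001011 pc4: +16 =804
r76=1001100 pc3: +8 =812
r77=1001101 pc4: +16 =828
r78=1001110 pc4: +16 =844
r79=1001111 pc5: +32 =876
r80=1010000 pc2: +4 =880
r81=1010001 pc3: +8 =888
r82=1010010 pc3: +8 =896
r83=1010011 pc4: +16 =912
r84=1010100 pc3: +8 =920
r85=1010101 pc4: +16 =936
r86=1010110 pc4: +16 =952
r87=1010111 pc5: +32 =984
r88=1011000 pc3: +8 =992
r89=1011001 pc4: +16 =1008
r90=1011010 pc4: +16 =1024
r91=1011011 pc5: +32 =1056
r92=1011100 pc4: +16 =1072
r93=1011101 pc5: +32 =1104
r94=1011110 pc5: +32 =1136
r95=1011111 pc6: +64 =1200
r96=1100000 pc2: +4 =1204
r97=1100001 pc3: +8 =1212
r98=1100010 pc3: +8 =1220
r99=1100011 pc4: +16 =1236
r100=1100100 pc3: +8 =1244
r101=1100101 pc4: +16 =1260
r102=1100110 pc4: +16 =1276
r103=1100111 pc5: +32 =1308

Answer: 1308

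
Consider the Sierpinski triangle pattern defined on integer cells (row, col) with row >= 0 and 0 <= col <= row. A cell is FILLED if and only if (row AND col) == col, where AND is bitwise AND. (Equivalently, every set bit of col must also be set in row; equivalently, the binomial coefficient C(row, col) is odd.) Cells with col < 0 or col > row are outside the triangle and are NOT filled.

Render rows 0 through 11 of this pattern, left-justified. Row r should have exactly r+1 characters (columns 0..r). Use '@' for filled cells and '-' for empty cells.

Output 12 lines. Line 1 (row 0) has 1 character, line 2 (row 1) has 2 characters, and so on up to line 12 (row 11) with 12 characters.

r0=0: @
r1=1: @@
r2=10: @-@
r3=11: @@@@
r4=100: @---@
r5=101: @@--@@
r6=110: @-@-@-@
r7=111: @@@@@@@@
r8=1000: @-------@
r9=1001: @@------@@
r10=1010: @-@-----@-@
r11=1011: @@@@----@@@@

Answer: @
@@
@-@
@@@@
@---@
@@--@@
@-@-@-@
@@@@@@@@
@-------@
@@------@@
@-@-----@-@
@@@@----@@@@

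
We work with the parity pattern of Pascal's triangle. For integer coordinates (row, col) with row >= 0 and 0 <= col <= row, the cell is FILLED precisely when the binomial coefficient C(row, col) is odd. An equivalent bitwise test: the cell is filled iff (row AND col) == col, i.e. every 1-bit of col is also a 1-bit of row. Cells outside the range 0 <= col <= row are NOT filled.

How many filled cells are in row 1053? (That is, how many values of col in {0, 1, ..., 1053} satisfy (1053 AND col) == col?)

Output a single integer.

1053 in binary = 10000011101
popcount(1053) = number of 1-bits in 10000011101 = 5
A col c satisfies (1053 AND c) == c iff every set bit of c is also set in 1053; each of the 5 set bits of 1053 can independently be on or off in c.
count = 2^5 = 32

Answer: 32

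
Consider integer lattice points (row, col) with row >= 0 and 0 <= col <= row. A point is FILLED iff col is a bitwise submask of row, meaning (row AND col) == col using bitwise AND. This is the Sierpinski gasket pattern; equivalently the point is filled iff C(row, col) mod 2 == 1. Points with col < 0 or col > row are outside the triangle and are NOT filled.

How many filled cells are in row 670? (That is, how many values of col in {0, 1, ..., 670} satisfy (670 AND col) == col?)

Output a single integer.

670 in binary = 1010011110
popcount(670) = number of 1-bits in 1010011110 = 6
A col c satisfies (670 AND c) == c iff every set bit of c is also set in 670; each of the 6 set bits of 670 can independently be on or off in c.
count = 2^6 = 64

Answer: 64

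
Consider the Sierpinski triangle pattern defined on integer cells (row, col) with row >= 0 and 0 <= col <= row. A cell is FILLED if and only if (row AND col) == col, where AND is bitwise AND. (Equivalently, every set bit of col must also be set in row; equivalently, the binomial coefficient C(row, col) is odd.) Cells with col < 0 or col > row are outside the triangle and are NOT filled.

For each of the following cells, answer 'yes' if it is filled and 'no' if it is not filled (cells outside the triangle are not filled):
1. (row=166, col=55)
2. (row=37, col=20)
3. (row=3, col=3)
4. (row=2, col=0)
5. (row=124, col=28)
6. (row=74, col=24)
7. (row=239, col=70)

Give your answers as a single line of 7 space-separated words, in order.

Answer: no no yes yes yes no yes

Derivation:
(166,55): row=0b10100110, col=0b110111, row AND col = 0b100110 = 38; 38 != 55 -> empty
(37,20): row=0b100101, col=0b10100, row AND col = 0b100 = 4; 4 != 20 -> empty
(3,3): row=0b11, col=0b11, row AND col = 0b11 = 3; 3 == 3 -> filled
(2,0): row=0b10, col=0b0, row AND col = 0b0 = 0; 0 == 0 -> filled
(124,28): row=0b1111100, col=0b11100, row AND col = 0b11100 = 28; 28 == 28 -> filled
(74,24): row=0b1001010, col=0b11000, row AND col = 0b1000 = 8; 8 != 24 -> empty
(239,70): row=0b11101111, col=0b1000110, row AND col = 0b1000110 = 70; 70 == 70 -> filled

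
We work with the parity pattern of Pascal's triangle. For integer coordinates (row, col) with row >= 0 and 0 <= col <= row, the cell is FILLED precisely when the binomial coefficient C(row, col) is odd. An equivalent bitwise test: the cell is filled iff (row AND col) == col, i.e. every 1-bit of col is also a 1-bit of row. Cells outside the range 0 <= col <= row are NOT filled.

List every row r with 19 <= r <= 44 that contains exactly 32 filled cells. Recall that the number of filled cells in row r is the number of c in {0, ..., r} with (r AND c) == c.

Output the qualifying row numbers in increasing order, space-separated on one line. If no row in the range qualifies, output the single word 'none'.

Row r has 2^popcount(r) filled cells, so we need popcount(r) = log2(32) = 5.
Scan r = 19..44 and keep those with exactly 5 one-bits:
r=19=10011 popcount=3 -> skip
r=20=10100 popcount=2 -> skip
r=21=10101 popcount=3 -> skip
r=22=10110 popcount=3 -> skip
r=23=10111 popcount=4 -> skip
r=24=11000 popcount=2 -> skip
r=25=11001 popcount=3 -> skip
r=26=11010 popcount=3 -> skip
r=27=11011 popcount=4 -> skip
r=28=11100 popcount=3 -> skip
r=29=11101 popcount=4 -> skip
r=30=11110 popcount=4 -> skip
r=31=11111 popcount=5 -> KEEP
r=32=100000 popcount=1 -> skip
r=33=100001 popcount=2 -> skip
r=34=100010 popcount=2 -> skip
r=35=100011 popcount=3 -> skip
r=36=100100 popcount=2 -> skip
r=37=100101 popcount=3 -> skip
r=38=100110 popcount=3 -> skip
r=39=100111 popcount=4 -> skip
r=40=101000 popcount=2 -> skip
r=41=101001 popcount=3 -> skip
r=42=101010 popcount=3 -> skip
r=43=101011 popcount=4 -> skip
r=44=101100 popcount=3 -> skip
Kept rows: 31

Answer: 31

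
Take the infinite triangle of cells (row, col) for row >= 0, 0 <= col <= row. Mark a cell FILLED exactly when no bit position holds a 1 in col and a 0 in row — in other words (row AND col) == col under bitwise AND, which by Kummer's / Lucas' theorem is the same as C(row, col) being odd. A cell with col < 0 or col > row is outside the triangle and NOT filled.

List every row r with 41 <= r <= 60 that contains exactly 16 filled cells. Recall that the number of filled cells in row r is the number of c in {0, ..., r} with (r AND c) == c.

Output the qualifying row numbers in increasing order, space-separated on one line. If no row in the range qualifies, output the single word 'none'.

Row r has 2^popcount(r) filled cells, so we need popcount(r) = log2(16) = 4.
Scan r = 41..60 and keep those with exactly 4 one-bits:
r=41=101001 popcount=3 -> skip
r=42=101010 popcount=3 -> skip
r=43=101011 popcount=4 -> KEEP
r=44=101100 popcount=3 -> skip
r=45=101101 popcount=4 -> KEEP
r=46=101110 popcount=4 -> KEEP
r=47=101111 popcount=5 -> skip
r=48=110000 popcount=2 -> skip
r=49=110001 popcount=3 -> skip
r=50=110010 popcount=3 -> skip
r=51=110011 popcount=4 -> KEEP
r=52=110100 popcount=3 -> skip
r=53=110101 popcount=4 -> KEEP
r=54=110110 popcount=4 -> KEEP
r=55=110111 popcount=5 -> skip
r=56=111000 popcount=3 -> skip
r=57=111001 popcount=4 -> KEEP
r=58=111010 popcount=4 -> KEEP
r=59=111011 popcount=5 -> skip
r=60=111100 popcount=4 -> KEEP
Kept rows: 43 45 46 51 53 54 57 58 60

Answer: 43 45 46 51 53 54 57 58 60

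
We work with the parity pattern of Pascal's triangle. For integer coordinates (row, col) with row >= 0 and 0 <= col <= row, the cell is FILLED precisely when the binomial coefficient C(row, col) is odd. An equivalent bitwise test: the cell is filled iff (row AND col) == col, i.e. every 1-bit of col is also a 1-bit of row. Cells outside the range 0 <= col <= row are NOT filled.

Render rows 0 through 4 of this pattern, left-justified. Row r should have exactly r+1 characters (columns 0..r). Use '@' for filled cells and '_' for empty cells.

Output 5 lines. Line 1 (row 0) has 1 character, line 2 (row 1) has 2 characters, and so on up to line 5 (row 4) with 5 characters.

Answer: @
@@
@_@
@@@@
@___@

Derivation:
r0=0: @
r1=1: @@
r2=10: @_@
r3=11: @@@@
r4=100: @___@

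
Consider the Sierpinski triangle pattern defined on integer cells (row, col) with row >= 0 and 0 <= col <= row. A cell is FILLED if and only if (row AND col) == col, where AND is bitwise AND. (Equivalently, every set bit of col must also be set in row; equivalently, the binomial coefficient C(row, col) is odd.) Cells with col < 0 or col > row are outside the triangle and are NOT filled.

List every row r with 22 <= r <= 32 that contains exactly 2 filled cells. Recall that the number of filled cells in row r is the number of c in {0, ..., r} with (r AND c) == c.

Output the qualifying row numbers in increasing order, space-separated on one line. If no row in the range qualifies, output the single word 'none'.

Row r has 2^popcount(r) filled cells, so we need popcount(r) = log2(2) = 1.
Scan r = 22..32 and keep those with exactly 1 one-bits:
r=22=10110 popcount=3 -> skip
r=23=10111 popcount=4 -> skip
r=24=11000 popcount=2 -> skip
r=25=11001 popcount=3 -> skip
r=26=11010 popcount=3 -> skip
r=27=11011 popcount=4 -> skip
r=28=11100 popcount=3 -> skip
r=29=11101 popcount=4 -> skip
r=30=11110 popcount=4 -> skip
r=31=11111 popcount=5 -> skip
r=32=100000 popcount=1 -> KEEP
Kept rows: 32

Answer: 32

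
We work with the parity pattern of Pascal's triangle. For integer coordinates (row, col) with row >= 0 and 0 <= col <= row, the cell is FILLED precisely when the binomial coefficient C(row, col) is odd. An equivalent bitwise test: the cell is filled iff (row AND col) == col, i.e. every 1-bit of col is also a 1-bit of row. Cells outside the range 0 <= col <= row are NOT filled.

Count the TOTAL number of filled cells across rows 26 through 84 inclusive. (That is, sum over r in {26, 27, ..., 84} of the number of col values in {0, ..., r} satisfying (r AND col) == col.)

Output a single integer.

Answer: 788

Derivation:
r26=11010 pc3: +8 =8
r27=11011 pc4: +16 =24
r28=11100 pc3: +8 =32
r29=11101 pc4: +16 =48
r30=11110 pc4: +16 =64
r31=11111 pc5: +32 =96
r32=100000 pc1: +2 =98
r33=100001 pc2: +4 =102
r34=100010 pc2: +4 =106
r35=100011 pc3: +8 =114
r36=100100 pc2: +4 =118
r37=100101 pc3: +8 =126
r38=100110 pc3: +8 =134
r39=100111 pc4: +16 =150
r40=101000 pc2: +4 =154
r41=101001 pc3: +8 =162
r42=101010 pc3: +8 =170
r43=101011 pc4: +16 =186
r44=101100 pc3: +8 =194
r45=101101 pc4: +16 =210
r46=101110 pc4: +16 =226
r47=101111 pc5: +32 =258
r48=110000 pc2: +4 =262
r49=110001 pc3: +8 =270
r50=110010 pc3: +8 =278
r51=110011 pc4: +16 =294
r52=110100 pc3: +8 =302
r53=110101 pc4: +16 =318
r54=110110 pc4: +16 =334
r55=110111 pc5: +32 =366
r56=111000 pc3: +8 =374
r57=111001 pc4: +16 =390
r58=111010 pc4: +16 =406
r59=111011 pc5: +32 =438
r60=111100 pc4: +16 =454
r61=111101 pc5: +32 =486
r62=111110 pc5: +32 =518
r63=111111 pc6: +64 =582
r64=1000000 pc1: +2 =584
r65=1000001 pc2: +4 =588
r66=1000010 pc2: +4 =592
r67=1000011 pc3: +8 =600
r68=1000100 pc2: +4 =604
r69=1000101 pc3: +8 =612
r70=1000110 pc3: +8 =620
r71=1000111 pc4: +16 =636
r72=1001000 pc2: +4 =640
r73=1001001 pc3: +8 =648
r74=1001010 pc3: +8 =656
r75=1001011 pc4: +16 =672
r76=1001100 pc3: +8 =680
r77=1001101 pc4: +16 =696
r78=1001110 pc4: +16 =712
r79=1001111 pc5: +32 =744
r80=1010000 pc2: +4 =748
r81=1010001 pc3: +8 =756
r82=1010010 pc3: +8 =764
r83=1010011 pc4: +16 =780
r84=1010100 pc3: +8 =788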